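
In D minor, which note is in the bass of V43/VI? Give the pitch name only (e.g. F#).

The applied chord V43/VI is rooted on F: F-A-C-Eb.
The figure 43 means second inversion — the fifth is in the bass.

C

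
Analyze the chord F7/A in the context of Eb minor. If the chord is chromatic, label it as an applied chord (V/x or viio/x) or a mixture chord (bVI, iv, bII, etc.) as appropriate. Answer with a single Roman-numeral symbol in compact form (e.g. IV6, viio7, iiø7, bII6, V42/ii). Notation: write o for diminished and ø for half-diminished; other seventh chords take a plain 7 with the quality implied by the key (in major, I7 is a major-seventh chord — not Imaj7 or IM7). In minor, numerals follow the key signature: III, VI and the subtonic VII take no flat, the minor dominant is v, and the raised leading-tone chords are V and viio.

Stacked in thirds the chord is F-A-C-Eb: a dominant seventh chord on F.
F is not a diatonic chord root with this quality in Eb minor, but it lies a perfect fifth above Bb (V), so the chord functions as an applied dominant of V.
With A in the bass the chord is in first inversion, so the figured bass is 65.

V65/V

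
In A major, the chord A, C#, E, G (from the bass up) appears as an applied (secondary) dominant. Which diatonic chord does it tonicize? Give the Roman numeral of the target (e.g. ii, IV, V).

The chord is a dominant seventh chord on A.
A dominant resolves down a perfect fifth: A → D. In A major, D is scale degree 4, i.e. IV.

IV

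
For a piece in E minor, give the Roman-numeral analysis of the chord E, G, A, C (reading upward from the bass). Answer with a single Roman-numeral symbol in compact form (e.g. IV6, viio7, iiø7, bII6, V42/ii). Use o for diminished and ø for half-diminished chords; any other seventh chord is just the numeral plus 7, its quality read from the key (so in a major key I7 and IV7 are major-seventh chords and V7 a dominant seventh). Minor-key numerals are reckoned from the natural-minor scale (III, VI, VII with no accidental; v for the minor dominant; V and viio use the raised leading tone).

iv43

Stacked in thirds the chord is A-C-E-G: a minor seventh chord on A.
A is scale degree 4 in E minor, and a minor seventh chord on that degree is written iv7.
With E in the bass the chord is in second inversion, so the figured bass is 43.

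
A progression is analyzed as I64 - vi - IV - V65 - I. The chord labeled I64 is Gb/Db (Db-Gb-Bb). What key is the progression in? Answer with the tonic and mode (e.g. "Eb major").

Gb major

I64 is given as Db-Gb-Bb — a major triad with root Gb.
If Gb is scale degree 1 and the mode makes that degree carry a major triad, the tonic is Gb and the mode is major.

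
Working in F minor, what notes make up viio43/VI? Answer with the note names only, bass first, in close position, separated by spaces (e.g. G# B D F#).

The slash marks an applied leading-tone chord: viio of VI. In F minor, VI is Db, so the leading tone to it is C, a half step below.
Building a fully diminished seventh chord on C gives C-Eb-Gb-Bbb.
The figured bass 43 indicates second inversion, placing the fifth (Gb) in the bass: Gb-Bbb-C-Eb.

Gb Bbb C Eb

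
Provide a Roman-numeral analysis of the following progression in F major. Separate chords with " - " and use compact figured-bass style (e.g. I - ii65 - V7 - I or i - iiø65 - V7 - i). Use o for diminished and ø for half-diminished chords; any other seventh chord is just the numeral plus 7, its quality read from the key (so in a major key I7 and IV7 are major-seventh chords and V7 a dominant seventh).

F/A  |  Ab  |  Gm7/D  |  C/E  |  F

F/A: root F is the tonic; major triad there is I6.
Ab: major triad on Ab — chromatic; bIII (borrowed from the parallel minor).
Gm7/D: root G is the supertonic; minor seventh chord there is ii43.
C/E: root C is the dominant; major triad there is V6.
F has root F, degree 1 in F major, so I.

I6 - bIII - ii43 - V6 - I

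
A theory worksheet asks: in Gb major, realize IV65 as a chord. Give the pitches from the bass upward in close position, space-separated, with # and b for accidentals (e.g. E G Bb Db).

Eb Gb Bb Cb

In Gb major, the fourth degree is Cb, and the diatonic chord built there is a major seventh chord.
Stacking thirds from Cb gives Cb-Eb-Gb-Bb.
With the 65 figure the chord is in first inversion; from the bass Eb upward in close position it reads Eb-Gb-Bb-Cb.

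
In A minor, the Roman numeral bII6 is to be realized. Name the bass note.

bII in A minor has root Bb; the chord is Bb-D-F.
The figure 6 means first inversion — the third is in the bass.

D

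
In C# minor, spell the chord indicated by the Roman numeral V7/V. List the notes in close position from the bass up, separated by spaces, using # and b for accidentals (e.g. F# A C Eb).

D# F## A# C#

The slash means an applied dominant: we want the dominant of V. In C# minor, V is G# major, and its dominant is built on D#.
Building a dominant seventh chord on D# gives D#-F##-A#-C#.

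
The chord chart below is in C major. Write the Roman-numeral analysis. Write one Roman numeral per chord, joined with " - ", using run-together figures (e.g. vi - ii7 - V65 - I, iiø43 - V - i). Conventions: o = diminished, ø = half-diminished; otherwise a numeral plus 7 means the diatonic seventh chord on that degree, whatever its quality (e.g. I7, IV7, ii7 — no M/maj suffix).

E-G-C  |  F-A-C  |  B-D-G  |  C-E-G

I6 - IV - V6 - I

E-G-C: root C is the tonic; major triad there is I6.
F-A-C: major triad on F = scale degree 4 → IV.
B-D-G: root G is the dominant; major triad there is V6.
C-E-G: major triad on C = scale degree 1 → I.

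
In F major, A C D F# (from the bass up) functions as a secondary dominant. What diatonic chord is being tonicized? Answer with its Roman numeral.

The chord is a dominant seventh chord on D.
A dominant resolves down a perfect fifth: D → G. In F major, G is scale degree 2, i.e. ii.

ii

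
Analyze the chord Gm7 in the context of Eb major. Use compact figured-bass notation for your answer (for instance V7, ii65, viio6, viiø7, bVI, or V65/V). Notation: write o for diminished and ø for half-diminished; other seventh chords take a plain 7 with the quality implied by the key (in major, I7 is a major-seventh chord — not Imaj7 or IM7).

iii7

Stacked in thirds the chord is G-Bb-D-F: a minor seventh chord on G.
G is scale degree 3 in Eb major, and a minor seventh chord on that degree is written iii7.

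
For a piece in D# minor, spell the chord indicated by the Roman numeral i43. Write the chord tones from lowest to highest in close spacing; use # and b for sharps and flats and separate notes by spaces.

A# C# D# F#

In D# minor, the first degree is D#, and the diatonic chord built there is a minor seventh chord.
That chord is spelled D#-F#-A#-C#.
With the 43 figure the chord is in second inversion; from the bass A# upward in close position it reads A#-C#-D#-F#.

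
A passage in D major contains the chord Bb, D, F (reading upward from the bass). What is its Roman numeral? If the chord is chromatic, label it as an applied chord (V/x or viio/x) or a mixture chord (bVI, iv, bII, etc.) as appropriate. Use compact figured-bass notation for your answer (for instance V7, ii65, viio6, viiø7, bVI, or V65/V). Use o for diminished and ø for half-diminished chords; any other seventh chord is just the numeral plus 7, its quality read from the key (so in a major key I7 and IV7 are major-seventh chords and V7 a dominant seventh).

bVI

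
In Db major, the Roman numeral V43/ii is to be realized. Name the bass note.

F

The applied chord V43/ii is rooted on Bb: Bb-D-F-Ab.
The figure 43 means second inversion — the fifth is in the bass.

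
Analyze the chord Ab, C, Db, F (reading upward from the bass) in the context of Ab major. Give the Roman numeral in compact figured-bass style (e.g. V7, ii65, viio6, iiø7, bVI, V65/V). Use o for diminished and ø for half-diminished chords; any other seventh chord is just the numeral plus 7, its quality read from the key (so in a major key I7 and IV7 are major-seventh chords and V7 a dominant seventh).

IV43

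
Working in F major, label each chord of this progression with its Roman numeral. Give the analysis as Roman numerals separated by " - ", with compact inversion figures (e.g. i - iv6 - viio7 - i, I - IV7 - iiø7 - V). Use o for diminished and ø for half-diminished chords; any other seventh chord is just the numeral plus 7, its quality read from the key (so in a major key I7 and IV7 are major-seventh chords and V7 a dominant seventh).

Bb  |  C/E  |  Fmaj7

IV - V6 - I7

Bb: root Bb is the subdominant; major triad there is IV.
C/E: root C is the dominant; major triad there is V6.
Fmaj7 has root F, degree 1 in F major, so I7.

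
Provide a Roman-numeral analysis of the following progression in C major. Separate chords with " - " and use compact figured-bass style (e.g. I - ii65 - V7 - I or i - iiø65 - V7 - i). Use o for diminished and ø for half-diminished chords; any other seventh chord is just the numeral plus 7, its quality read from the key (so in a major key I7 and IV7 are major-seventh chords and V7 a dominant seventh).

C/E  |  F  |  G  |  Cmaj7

C/E has root C, degree 1 in C major, so I6.
F: major triad on F = scale degree 4 → IV.
G: major triad on G = scale degree 5 → V.
Cmaj7: major seventh chord on C = scale degree 1 → I7.

I6 - IV - V - I7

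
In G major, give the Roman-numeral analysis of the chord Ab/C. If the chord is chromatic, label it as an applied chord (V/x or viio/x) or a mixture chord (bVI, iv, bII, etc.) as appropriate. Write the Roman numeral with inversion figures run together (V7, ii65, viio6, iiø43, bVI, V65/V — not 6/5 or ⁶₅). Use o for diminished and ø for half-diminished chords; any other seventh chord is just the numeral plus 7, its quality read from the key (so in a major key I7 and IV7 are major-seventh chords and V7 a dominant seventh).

Stacked in thirds the chord is Ab-C-Eb: a major triad on Ab.
Ab is the lowered second degree of G major (diatonic 2 would be A). This is the Neapolitan sixth — a major triad on the lowered second degree, here in its customary first inversion.
With C in the bass the chord is in first inversion, so the figured bass is 6.

bII6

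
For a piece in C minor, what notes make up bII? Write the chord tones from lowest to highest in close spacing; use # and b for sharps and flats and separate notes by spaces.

bII is the Neapolitan chord — a major triad on the lowered second degree. In C minor that root is Db.
So the chord is Db-F-Ab.

Db F Ab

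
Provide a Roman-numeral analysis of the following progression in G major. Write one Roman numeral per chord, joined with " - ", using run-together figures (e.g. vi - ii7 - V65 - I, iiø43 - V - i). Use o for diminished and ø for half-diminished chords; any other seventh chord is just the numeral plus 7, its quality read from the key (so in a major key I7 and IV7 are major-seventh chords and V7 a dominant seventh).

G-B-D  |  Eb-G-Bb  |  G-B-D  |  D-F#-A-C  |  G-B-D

I - bVI - I - V7 - I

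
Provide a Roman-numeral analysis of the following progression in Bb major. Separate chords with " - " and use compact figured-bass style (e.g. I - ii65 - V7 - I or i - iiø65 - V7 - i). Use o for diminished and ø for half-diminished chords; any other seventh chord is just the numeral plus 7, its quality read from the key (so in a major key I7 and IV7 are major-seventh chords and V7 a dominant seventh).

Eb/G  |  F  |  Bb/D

Eb/G has root Eb, degree 4 in Bb major, so IV6.
F: root F is the dominant; major triad there is V.
Bb/D has root Bb, degree 1 in Bb major, so I6.

IV6 - V - I6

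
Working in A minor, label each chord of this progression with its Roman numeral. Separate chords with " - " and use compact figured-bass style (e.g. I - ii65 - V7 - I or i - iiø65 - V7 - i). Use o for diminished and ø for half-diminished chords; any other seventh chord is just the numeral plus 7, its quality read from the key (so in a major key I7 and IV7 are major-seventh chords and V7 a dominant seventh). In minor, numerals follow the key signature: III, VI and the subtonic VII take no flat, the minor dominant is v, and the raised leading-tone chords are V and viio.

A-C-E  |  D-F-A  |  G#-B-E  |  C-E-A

A-C-E has root A, degree 1 in A minor, so i.
D-F-A: root D is the subdominant; minor triad there is iv.
G#-B-E: major triad on E = scale degree 5 → V6.
C-E-A has root A, degree 1 in A minor, so i6.

i - iv - V6 - i6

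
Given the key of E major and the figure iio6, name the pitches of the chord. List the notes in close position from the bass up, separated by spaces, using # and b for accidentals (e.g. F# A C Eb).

Scale degree 2 in E major is F#; here the chord built on it is altered to a diminished triad. iio6 is the diminished supertonic triad, borrowed from the parallel minor.
So the chord is F#-A-C.
The figured bass 6 indicates first inversion, placing the third (A) in the bass: A-C-F#.

A C F#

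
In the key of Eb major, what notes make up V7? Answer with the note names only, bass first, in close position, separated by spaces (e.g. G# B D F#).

In Eb major, scale degree 5 is Bb, and the diatonic chord built there is a dominant seventh chord.
That chord is spelled Bb-D-F-Ab.

Bb D F Ab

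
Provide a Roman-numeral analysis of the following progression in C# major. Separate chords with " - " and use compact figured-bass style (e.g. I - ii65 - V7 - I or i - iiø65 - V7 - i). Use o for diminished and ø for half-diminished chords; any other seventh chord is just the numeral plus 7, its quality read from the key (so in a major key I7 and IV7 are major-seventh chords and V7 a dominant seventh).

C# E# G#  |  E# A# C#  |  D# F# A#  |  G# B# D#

C#-E#-G# has root C#, degree 1 in C# major, so I.
E#-A#-C# has root A#, degree 6 in C# major, so vi64.
D#-F#-A#: minor triad on D# = scale degree 2 → ii.
G#-B#-D#: root G# is the dominant; major triad there is V.

I - vi64 - ii - V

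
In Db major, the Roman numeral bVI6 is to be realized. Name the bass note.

bVI in Db major has root Bbb; the chord is Bbb-Db-Fb.
The figure 6 means first inversion — the third is in the bass.

Db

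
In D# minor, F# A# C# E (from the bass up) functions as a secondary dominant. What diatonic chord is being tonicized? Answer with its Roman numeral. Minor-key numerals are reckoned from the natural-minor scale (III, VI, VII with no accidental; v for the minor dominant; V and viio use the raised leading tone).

VI

The chord is a dominant seventh chord on F#.
A dominant resolves down a perfect fifth: F# → B. In D# minor, B is scale degree 6, i.e. VI.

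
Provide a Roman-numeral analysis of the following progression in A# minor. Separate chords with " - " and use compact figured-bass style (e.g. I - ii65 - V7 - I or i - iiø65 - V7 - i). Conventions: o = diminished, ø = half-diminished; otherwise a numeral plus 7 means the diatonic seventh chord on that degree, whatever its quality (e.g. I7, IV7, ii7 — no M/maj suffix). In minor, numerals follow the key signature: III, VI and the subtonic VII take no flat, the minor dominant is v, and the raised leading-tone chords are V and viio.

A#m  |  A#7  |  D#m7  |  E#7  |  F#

i - V7/iv - iv7 - V7 - VI

A#m: root A# is the tonic; minor triad there is i.
A#7: chromatic; A# is V of iv, so V7/iv.
D#m7: minor seventh chord on D# = scale degree 4 → iv7.
E#7: root E# is the dominant; dominant seventh chord there is V7.
F#: root F# is the submediant; major triad there is VI.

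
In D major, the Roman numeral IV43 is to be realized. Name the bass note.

IV in D major has root G; the chord is G-B-D-F#.
The figure 43 means second inversion — the fifth is in the bass.

D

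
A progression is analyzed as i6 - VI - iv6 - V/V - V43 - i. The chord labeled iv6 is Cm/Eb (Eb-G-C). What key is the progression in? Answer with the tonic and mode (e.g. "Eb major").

G minor

iv6 is given as Eb-G-C — a minor triad with root C.
If C is scale degree 4 and the mode makes that degree carry a minor triad, the tonic is G and the mode is minor.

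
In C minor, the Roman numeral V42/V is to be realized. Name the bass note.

The applied chord V42/V is rooted on D: D-F#-A-C.
The figure 42 means third inversion — the seventh is in the bass.

C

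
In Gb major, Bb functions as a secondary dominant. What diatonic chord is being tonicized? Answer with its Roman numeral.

vi

The chord is a major triad on Bb.
A dominant resolves down a perfect fifth: Bb → Eb. In Gb major, Eb is scale degree 6, i.e. vi.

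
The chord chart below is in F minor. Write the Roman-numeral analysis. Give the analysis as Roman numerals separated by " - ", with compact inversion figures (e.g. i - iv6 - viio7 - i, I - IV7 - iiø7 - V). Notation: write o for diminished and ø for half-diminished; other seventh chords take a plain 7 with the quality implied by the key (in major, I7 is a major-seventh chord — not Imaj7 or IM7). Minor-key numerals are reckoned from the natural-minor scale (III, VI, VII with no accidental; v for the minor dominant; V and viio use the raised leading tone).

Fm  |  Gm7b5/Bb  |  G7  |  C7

Fm: minor triad on F = scale degree 1 → i.
Gm7b5/Bb has root G, degree 2 in F minor, so iiø65.
G7: a dominant seventh chord on G, the applied dominant of V → V7/V.
C7: dominant seventh chord on C = scale degree 5 → V7.

i - iiø65 - V7/V - V7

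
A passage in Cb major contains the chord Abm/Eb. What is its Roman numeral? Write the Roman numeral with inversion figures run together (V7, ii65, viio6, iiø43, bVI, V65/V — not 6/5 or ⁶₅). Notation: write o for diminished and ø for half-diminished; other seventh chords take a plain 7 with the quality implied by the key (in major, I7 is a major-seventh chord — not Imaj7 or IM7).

The pitches Ab-Cb-Eb form a minor triad rooted on Ab.
Ab is scale degree 6 in Cb major, and a minor triad on that degree is written vi.
With Eb in the bass the chord is in second inversion, so the figured bass is 64.

vi64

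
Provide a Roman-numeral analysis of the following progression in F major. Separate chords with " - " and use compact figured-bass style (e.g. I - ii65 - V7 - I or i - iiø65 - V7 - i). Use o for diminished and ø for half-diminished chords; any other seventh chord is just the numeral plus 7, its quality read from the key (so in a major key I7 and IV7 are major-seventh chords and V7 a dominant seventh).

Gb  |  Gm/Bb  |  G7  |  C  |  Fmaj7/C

bII - ii6 - V7/V - V - I43

Gb: Gb with this quality isn't in the key; a major triad on b2 is the Neapolitan chord, bII.
Gm/Bb: root G is the supertonic; minor triad there is ii6.
G7 is the secondary dominant of V (dominant seventh chord on G): V7/V.
C: root C is the dominant; major triad there is V.
Fmaj7/C has root F, degree 1 in F major, so I43.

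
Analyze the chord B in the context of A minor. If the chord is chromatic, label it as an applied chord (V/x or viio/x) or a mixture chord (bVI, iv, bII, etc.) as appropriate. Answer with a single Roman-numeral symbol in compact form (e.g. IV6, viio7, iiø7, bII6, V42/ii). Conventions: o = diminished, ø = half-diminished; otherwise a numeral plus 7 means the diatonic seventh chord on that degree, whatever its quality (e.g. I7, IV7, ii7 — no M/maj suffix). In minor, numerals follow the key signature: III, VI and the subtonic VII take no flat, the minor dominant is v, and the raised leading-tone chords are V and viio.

The pitches B-D#-F# form a major triad rooted on B.
B is not a diatonic chord root with this quality in A minor, but it lies a perfect fifth above E (V), so the chord functions as an applied dominant of V.

V/V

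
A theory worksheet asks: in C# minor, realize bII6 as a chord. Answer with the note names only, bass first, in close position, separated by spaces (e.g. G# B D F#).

Scale degree 2 in C# minor is D#; lowering it a half step gives D. bII6 is the Neapolitan sixth — a major triad on the lowered second degree, here in its customary first inversion.
So the chord is D-F#-A, a major triad.
The figured bass 6 indicates first inversion, placing the third (F#) in the bass: F#-A-D.

F# A D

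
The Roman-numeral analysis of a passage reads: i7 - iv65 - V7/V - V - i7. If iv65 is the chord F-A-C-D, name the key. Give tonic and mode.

iv65 is given as F-A-C-D — a minor seventh chord with root D.
Counting down 3 scale steps from D places the tonic on A; a minor seventh chord on degree 4 is diatonic only in minor.

A minor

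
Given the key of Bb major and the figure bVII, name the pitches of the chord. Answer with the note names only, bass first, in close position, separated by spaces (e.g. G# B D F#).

bVII is a major triad on the lowered seventh degree (the subtonic), borrowed from the parallel minor. In Bb major that root is Ab.
So the chord is Ab-C-Eb, a major triad.

Ab C Eb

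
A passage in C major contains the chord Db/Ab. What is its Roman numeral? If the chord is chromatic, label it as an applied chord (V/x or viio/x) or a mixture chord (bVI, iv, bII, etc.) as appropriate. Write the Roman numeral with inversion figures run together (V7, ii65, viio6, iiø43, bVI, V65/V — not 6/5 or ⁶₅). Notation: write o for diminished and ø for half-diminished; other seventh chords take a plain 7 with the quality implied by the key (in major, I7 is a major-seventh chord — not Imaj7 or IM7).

The pitches Db-F-Ab form a major triad rooted on Db.
Db is the lowered second degree of C major (diatonic 2 would be D). This is the Neapolitan chord — a major triad on the lowered second degree.
With Ab in the bass the chord is in second inversion, so the figured bass is 64.

bII64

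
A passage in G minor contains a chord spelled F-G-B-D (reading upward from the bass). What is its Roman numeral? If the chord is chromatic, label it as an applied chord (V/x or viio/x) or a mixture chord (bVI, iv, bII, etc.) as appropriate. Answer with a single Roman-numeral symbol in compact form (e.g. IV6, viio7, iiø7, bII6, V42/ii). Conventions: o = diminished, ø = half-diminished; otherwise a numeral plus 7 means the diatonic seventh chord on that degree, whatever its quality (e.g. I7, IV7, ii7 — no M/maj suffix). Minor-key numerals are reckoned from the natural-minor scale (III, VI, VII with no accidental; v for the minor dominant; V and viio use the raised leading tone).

V42/iv

The pitches G-B-D-F form a dominant seventh chord rooted on G.
G is not a diatonic chord root with this quality in G minor, but it lies a perfect fifth above C (iv), so the chord functions as an applied dominant of iv.
With F in the bass the chord is in third inversion, so the figured bass is 42.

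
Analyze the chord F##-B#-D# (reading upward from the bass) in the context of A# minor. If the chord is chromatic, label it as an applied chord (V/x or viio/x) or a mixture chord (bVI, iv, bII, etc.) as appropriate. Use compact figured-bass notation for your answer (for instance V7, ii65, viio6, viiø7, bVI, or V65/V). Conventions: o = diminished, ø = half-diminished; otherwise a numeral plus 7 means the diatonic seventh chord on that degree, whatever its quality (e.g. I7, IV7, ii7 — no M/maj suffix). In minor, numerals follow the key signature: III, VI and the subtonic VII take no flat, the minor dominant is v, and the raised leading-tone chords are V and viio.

ii64

Stacked in thirds the chord is B#-D#-F##: a minor triad on B#.
B# is the second degree of A# minor. This is the minor supertonic, borrowed from the parallel major (the Dorian ii).
With F## in the bass the chord is in second inversion, so the figured bass is 64.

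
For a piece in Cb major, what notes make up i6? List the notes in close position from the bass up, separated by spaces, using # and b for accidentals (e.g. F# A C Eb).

i6 is the minor tonic, borrowed from the parallel minor. In Cb major that root is Cb.
So the chord is Cb-Ebb-Gb.
With the 6 figure the chord is in first inversion; from the bass Ebb upward in close position it reads Ebb-Gb-Cb.

Ebb Gb Cb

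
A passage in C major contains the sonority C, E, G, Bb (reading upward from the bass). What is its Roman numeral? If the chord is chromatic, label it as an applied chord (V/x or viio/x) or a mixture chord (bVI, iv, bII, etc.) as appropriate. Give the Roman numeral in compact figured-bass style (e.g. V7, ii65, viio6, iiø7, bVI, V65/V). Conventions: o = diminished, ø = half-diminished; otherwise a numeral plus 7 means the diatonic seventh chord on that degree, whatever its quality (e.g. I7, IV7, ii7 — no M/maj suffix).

V7/IV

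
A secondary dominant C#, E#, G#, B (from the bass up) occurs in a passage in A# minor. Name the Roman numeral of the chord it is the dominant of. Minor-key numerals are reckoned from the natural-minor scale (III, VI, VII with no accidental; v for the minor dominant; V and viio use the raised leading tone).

The chord is a dominant seventh chord on C#.
A dominant resolves down a perfect fifth: C# → F#. In A# minor, F# is scale degree 6, i.e. VI.

VI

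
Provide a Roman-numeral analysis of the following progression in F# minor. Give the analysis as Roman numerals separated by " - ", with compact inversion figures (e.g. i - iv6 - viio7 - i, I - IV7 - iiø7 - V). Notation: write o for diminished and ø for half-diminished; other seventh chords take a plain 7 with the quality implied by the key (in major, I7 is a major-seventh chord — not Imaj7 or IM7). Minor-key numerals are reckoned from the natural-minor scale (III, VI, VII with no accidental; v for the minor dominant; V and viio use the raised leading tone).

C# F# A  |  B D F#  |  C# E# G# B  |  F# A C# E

i64 - iv - V7 - i7

C#-F#-A: root F# is the tonic; minor triad there is i64.
B-D-F# has root B, degree 4 in F# minor, so iv.
C#-E#-G#-B: root C# is the dominant; dominant seventh chord there is V7.
F#-A-C#-E has root F#, degree 1 in F# minor, so i7.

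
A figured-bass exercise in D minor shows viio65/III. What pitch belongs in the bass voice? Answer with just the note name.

G

The applied chord viio65/III is rooted on E: E-G-Bb-Db.
The figure 65 means first inversion — the third is in the bass.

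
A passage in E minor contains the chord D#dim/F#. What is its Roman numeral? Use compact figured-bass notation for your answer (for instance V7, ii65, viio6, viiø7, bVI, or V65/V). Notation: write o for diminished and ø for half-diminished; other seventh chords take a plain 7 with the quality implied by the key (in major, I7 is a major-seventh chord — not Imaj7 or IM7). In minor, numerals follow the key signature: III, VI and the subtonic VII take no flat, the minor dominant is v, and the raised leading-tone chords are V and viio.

Stacked in thirds the chord is D#-F#-A: a diminished triad on D#.
D# is scale degree 7 in E minor, and a diminished triad on that degree is written viio.
With F# in the bass the chord is in first inversion, so the figured bass is 6.

viio6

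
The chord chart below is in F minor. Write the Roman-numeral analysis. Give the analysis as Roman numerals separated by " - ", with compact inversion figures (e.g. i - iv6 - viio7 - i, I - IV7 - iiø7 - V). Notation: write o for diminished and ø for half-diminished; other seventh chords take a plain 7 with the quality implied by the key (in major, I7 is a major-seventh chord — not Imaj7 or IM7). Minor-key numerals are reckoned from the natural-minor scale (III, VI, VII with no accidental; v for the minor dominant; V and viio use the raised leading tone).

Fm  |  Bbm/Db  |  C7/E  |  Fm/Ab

Fm: root F is the tonic; minor triad there is i.
Bbm/Db: root Bb is the subdominant; minor triad there is iv6.
C7/E: root C is the dominant; dominant seventh chord there is V65.
Fm/Ab: minor triad on F = scale degree 1 → i6.

i - iv6 - V65 - i6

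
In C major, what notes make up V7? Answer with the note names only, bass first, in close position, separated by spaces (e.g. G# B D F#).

The numeral's case and figure indicate a dominant seventh chord. In C major its root, scale degree 5, is G.
That chord is spelled G-B-D-F.

G B D F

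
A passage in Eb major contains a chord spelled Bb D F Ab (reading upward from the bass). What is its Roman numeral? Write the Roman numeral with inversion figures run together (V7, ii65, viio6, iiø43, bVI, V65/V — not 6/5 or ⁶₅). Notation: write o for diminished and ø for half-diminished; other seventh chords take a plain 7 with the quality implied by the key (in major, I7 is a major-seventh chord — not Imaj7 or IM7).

The pitches Bb-D-F-Ab form a dominant seventh chord rooted on Bb.
In Eb major, Bb is the dominant; the diatonic dominant seventh chord there is V7.

V7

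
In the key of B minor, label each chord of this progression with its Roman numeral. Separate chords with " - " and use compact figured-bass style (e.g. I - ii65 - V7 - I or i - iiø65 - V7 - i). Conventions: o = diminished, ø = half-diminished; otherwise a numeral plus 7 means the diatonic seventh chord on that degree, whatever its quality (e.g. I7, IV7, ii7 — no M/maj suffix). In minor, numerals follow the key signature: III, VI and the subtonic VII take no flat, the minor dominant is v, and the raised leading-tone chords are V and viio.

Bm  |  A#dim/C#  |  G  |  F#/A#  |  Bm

i - viio6 - VI - V6 - i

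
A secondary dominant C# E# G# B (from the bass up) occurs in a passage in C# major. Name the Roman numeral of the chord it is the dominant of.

IV

The chord is a dominant seventh chord on C#.
A dominant resolves down a perfect fifth: C# → F#. In C# major, F# is scale degree 4, i.e. IV.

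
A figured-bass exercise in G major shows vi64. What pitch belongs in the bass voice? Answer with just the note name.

B

vi in G major has root E; the chord is E-G-B.
The figure 64 means second inversion — the fifth is in the bass.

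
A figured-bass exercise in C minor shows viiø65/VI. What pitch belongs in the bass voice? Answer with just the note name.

The applied chord viiø65/VI is rooted on G: G-Bb-Db-F.
The figure 65 means first inversion — the third is in the bass.

Bb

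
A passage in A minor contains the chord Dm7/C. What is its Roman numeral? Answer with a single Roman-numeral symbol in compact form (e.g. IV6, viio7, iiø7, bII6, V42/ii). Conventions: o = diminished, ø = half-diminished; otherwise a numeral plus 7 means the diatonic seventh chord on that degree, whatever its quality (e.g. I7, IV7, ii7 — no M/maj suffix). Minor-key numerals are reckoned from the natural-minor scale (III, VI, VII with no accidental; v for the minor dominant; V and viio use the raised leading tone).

iv42

The pitches D-F-A-C form a minor seventh chord rooted on D.
In A minor, D is the subdominant; the diatonic minor seventh chord there is iv7.
With C in the bass the chord is in third inversion, so the figured bass is 42.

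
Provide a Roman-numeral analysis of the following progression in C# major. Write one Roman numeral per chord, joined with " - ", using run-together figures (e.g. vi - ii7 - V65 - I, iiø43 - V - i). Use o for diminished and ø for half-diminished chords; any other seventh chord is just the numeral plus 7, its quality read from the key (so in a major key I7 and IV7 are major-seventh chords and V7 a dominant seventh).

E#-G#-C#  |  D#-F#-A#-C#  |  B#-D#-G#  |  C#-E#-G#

I6 - ii7 - V6 - I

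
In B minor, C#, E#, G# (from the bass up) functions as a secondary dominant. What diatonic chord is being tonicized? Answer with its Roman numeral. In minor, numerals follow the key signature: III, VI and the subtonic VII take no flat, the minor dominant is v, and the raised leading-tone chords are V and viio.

V

The chord is a major triad on C#.
A dominant resolves down a perfect fifth: C# → F#. In B minor, F# is scale degree 5, i.e. V.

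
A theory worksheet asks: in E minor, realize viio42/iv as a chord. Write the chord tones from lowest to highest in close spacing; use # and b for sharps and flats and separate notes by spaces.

F G# B D

viio42/iv is a secondary leading-tone chord. The target iv is A in E minor; the applied chord is rooted a semitone below, on G#.
Building a fully diminished seventh chord on G# gives G#-B-D-F.
The figured bass 42 indicates third inversion, placing the seventh (F) in the bass: F-G#-B-D.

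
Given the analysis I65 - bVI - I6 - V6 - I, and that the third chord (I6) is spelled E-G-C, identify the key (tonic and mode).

The chord C/E is a major triad rooted on C; its label is I6.
If C is scale degree 1 and the mode makes that degree carry a major triad, the tonic is C and the mode is major.

C major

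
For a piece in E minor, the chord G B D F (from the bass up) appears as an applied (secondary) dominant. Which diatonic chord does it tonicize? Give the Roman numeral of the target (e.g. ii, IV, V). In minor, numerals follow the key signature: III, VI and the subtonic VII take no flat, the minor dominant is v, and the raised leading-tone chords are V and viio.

VI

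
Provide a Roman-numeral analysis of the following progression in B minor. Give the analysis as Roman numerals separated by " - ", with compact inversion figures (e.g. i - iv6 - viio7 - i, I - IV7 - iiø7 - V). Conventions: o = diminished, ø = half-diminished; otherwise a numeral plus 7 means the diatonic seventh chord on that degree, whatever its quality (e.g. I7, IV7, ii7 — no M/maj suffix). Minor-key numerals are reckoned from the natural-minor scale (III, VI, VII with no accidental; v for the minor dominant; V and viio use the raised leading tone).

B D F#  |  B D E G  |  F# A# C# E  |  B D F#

i - iv43 - V7 - i

B-D-F#: root B is the tonic; minor triad there is i.
B-D-E-G: root E is the subdominant; minor seventh chord there is iv43.
F#-A#-C#-E: root F# is the dominant; dominant seventh chord there is V7.
B-D-F#: minor triad on B = scale degree 1 → i.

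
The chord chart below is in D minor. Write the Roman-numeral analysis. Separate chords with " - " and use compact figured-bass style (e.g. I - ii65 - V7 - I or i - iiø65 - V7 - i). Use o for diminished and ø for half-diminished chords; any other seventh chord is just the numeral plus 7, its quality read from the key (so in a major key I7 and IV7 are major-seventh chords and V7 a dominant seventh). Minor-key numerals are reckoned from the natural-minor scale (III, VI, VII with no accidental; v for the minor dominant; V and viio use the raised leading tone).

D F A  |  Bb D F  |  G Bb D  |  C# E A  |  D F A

D-F-A: minor triad on D = scale degree 1 → i.
Bb-D-F: root Bb is the submediant; major triad there is VI.
G-Bb-D: minor triad on G = scale degree 4 → iv.
C#-E-A: root A is the dominant; major triad there is V6.
D-F-A: root D is the tonic; minor triad there is i.

i - VI - iv - V6 - i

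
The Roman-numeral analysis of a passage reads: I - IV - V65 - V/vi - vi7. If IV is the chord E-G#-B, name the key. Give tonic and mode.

B major

The chord E is a major triad rooted on E; its label is IV.
IV on E implies E is the subdominant; that puts the tonic at B, and the uppercase numeral fits major mode.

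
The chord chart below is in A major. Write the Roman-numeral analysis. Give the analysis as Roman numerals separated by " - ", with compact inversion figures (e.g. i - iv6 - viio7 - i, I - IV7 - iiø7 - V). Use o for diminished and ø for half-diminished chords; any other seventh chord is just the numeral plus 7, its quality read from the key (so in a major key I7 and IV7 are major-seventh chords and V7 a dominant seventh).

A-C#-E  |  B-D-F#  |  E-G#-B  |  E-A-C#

I - ii - V - I64

A-C#-E: root A is the tonic; major triad there is I.
B-D-F#: root B is the supertonic; minor triad there is ii.
E-G#-B: major triad on E = scale degree 5 → V.
E-A-C#: root A is the tonic; major triad there is I64.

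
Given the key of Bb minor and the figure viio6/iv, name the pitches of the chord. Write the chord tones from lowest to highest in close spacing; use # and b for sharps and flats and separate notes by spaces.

The slash marks an applied leading-tone chord: viio of iv. In Bb minor, iv is Eb, so the leading tone to it is D, a half step below.
Building a diminished triad on D gives D-F-Ab.
The figured bass 6 indicates first inversion, placing the third (F) in the bass: F-Ab-D.

F Ab D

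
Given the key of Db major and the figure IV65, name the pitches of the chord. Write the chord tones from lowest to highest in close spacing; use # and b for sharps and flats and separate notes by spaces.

Bb Db F Gb

In Db major, the fourth degree is Gb, and the diatonic chord built there is a major seventh chord.
Stacking thirds from Gb gives Gb-Bb-Db-F.
The figured bass 65 indicates first inversion, placing the third (Bb) in the bass: Bb-Db-F-Gb.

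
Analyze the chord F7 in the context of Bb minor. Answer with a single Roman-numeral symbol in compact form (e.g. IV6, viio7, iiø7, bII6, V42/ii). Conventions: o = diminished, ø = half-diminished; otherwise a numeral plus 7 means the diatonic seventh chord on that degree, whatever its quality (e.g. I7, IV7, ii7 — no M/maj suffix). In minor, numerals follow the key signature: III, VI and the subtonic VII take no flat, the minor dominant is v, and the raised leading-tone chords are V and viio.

V7

Stacked in thirds the chord is F-A-C-Eb: a dominant seventh chord on F.
In Bb minor, F is the dominant; the diatonic dominant seventh chord there is V7.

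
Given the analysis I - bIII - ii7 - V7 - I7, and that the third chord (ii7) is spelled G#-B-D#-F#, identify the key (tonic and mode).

F# major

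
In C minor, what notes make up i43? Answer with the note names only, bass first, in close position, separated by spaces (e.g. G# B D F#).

In C minor, the first degree is C, and the diatonic chord built there is a minor seventh chord.
Stacking thirds from C gives C-Eb-G-Bb.
With the 43 figure the chord is in second inversion; from the bass G upward in close position it reads G-Bb-C-Eb.

G Bb C Eb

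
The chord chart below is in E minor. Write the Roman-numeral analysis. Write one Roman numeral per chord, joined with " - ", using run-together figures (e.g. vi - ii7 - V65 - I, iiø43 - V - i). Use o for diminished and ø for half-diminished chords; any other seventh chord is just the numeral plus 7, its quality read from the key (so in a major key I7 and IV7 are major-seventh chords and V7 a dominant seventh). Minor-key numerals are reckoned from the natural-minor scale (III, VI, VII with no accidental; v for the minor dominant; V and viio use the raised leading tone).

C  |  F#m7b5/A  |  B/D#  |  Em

VI - iiø65 - V6 - i

C has root C, degree 6 in E minor, so VI.
F#m7b5/A: root F# is the supertonic; half-diminished seventh chord there is iiø65.
B/D#: root B is the dominant; major triad there is V6.
Em: minor triad on E = scale degree 1 → i.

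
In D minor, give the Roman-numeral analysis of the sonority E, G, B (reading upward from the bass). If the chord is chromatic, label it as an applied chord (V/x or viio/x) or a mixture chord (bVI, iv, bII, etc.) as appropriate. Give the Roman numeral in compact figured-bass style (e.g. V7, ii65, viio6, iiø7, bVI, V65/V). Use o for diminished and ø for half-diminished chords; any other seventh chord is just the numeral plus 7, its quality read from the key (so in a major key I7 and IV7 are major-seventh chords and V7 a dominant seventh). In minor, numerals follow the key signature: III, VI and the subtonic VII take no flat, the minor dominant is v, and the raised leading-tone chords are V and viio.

The pitches E-G-B form a minor triad rooted on E.
E is the second degree of D minor. This is the minor supertonic, borrowed from the parallel major (the Dorian ii).

ii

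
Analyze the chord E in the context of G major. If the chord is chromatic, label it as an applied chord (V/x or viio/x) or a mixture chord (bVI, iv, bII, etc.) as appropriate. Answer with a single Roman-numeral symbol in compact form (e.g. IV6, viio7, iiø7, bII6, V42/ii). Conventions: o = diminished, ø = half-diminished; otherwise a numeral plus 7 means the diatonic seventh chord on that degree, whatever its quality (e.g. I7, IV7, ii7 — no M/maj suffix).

V/ii

The pitches E-G#-B form a major triad rooted on E.
E is not a diatonic chord root with this quality in G major, but it lies a perfect fifth above A (ii), so the chord functions as an applied dominant of ii.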